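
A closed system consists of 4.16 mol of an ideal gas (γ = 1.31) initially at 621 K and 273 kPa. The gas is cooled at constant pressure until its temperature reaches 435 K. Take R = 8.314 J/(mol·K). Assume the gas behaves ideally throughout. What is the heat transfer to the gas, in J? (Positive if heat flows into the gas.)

-27200 J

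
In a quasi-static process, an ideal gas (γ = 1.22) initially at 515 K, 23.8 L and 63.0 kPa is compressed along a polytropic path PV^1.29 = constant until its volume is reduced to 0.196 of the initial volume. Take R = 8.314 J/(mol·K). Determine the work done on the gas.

n = P₁V₁/(RT₁) = 63.0×23.8/(8.314×515) = 0.350 mol.
Polytropic n=1.29: T₂ = T₁(V₁/V₂)^(n−1) = 515×(5.10)^0.29 = 826 K; P₂ = P₁(V₁/V₂)^n = 516 kPa.
W = (P₁V₁−P₂V₂)/(n−1) = (63.0×23.8−516×4.66)/0.29 = -3120 J.
Work done on the gas = −W_by = 3120 J.

3120 J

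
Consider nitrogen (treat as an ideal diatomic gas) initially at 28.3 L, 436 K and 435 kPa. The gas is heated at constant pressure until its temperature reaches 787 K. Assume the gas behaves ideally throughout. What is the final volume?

51.1 L

Isobaric: P stays 435 kPa; V/T = const ⇒ T₂ = 787 K, V₂ = 51.1 L.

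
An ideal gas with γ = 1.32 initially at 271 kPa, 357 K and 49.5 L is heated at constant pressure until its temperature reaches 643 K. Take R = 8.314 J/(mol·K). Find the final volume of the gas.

89.2 L

Isobaric: P stays 271 kPa; V/T = const ⇒ T₂ = 643 K, V₂ = 89.2 L.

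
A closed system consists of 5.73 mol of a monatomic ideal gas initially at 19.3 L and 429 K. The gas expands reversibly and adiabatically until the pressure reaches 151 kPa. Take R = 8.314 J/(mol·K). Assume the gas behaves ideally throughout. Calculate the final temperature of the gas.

197 K

P₁ = nRT₁/V₁ = 5.73×8.314×429/19.3 = 1060 kPa.
Adiabatic: T₂/T₁ = (P₂/P₁)^((γ−1)/γ) ⇒ T₂ = 429×(0.143)^0.400 = 197 K; V₂ = 62.1 L.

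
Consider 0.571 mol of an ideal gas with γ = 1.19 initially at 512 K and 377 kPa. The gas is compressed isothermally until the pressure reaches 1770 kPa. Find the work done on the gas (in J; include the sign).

3760 J

V₁ = nRT₁/P₁ = 0.571×8.314×512/377 = 6.45 L.
Isothermal: T stays 512 K; PV = const ⇒ V₂ = 1.37 L, P₂ = 1770 kPa.
W = nRT ln(V₂/V₁) = 0.571×8.314×512×ln(0.213) = -3760 J.
Work done on the gas = −W_by = 3760 J.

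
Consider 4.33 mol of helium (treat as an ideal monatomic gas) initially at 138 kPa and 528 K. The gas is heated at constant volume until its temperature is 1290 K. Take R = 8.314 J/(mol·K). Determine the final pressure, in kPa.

337 kPa

V₁ = nRT₁/P₁ = 4.33×8.314×528/138 = 138 L.
Isochoric: V stays 138 L; P/T = const ⇒ T₂ = 1290 K, P₂ = 337 kPa.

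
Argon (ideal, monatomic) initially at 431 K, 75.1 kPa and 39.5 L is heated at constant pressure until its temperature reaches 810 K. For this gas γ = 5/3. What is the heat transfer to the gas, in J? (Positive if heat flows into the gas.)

6520 J

n = P₁V₁/(RT₁) = 75.1×39.5/(8.314×431) = 0.828 mol.
Isobaric: P stays 75.1 kPa; V/T = const ⇒ T₂ = 810 K, V₂ = 74.2 L.
W = PΔV = 75.1×(74.2−39.5) kPa·L = 2610 J.
ΔU = nCvΔT = 0.828×12.5×(810−431) = 3910 J.
Q = ΔU + W = nCpΔT = 6520 J.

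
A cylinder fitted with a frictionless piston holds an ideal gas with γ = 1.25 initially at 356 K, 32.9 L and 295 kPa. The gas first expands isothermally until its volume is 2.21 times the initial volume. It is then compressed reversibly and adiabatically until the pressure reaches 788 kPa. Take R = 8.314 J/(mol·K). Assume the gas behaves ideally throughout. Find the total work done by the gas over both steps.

-8850 J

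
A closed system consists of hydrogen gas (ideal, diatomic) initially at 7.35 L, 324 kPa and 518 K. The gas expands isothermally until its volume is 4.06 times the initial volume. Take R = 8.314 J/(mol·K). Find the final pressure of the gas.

Isothermal: T stays 518 K; PV = const ⇒ V₂ = 29.8 L, P₂ = 79.8 kPa.

79.8 kPa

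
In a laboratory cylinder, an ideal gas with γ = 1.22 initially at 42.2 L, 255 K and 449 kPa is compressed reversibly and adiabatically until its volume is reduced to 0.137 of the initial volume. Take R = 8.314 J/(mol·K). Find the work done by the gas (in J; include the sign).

-47200 J

n = P₁V₁/(RT₁) = 449×42.2/(8.314×255) = 8.94 mol.
Adiabatic: TV^(γ−1) = const ⇒ T₂ = 255×(7.30)^0.220 = 395 K; PV^γ = const ⇒ P₂ = 5080 kPa.
ΔU = nCvΔT = 8.94×37.8×(395−255) = 47200 J.
Q = 0 for an adiabatic process, so W = −ΔU = -47200 J.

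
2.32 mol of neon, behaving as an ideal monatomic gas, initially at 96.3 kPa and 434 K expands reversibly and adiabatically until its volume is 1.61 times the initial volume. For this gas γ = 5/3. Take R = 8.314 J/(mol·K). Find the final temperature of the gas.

316 K

V₁ = nRT₁/P₁ = 2.32×8.314×434/96.3 = 86.9 L.
Adiabatic: TV^(γ−1) = const ⇒ T₂ = 434×(0.621)^0.667 = 316 K; PV^γ = const ⇒ P₂ = 43.5 kPa.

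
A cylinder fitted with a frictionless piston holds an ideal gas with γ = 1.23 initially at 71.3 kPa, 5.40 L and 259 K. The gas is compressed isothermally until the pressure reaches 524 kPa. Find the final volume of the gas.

0.735 L

Isothermal: T stays 259 K; PV = const ⇒ V₂ = 0.735 L, P₂ = 524 kPa.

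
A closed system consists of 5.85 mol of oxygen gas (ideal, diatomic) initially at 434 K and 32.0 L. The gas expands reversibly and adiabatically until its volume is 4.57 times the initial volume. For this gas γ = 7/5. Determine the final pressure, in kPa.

78.6 kPa

P₁ = nRT₁/V₁ = 5.85×8.314×434/32.0 = 660 kPa.
Adiabatic: TV^(γ−1) = const ⇒ T₂ = 434×(0.219)^0.400 = 236 K; PV^γ = const ⇒ P₂ = 78.6 kPa.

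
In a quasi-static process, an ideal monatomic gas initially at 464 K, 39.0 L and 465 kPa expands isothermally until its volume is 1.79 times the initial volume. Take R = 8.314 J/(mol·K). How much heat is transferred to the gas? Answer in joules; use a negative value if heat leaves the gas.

n = P₁V₁/(RT₁) = 465×39.0/(8.314×464) = 4.70 mol.
Isothermal: T stays 464 K; PV = const ⇒ V₂ = 69.8 L, P₂ = 260 kPa.
ΔU = 0 (ideal gas, T constant).
W = nRT ln(V₂/V₁) = 4.70×8.314×464×ln(1.79) = 10600 J.
Q = ΔU + W = 10600 J.

10600 J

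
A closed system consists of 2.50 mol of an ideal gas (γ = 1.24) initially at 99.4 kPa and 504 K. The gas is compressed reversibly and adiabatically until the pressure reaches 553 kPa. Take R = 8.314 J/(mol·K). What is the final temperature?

703 K

V₁ = nRT₁/P₁ = 2.50×8.314×504/99.4 = 105 L.
Adiabatic: T₂/T₁ = (P₂/P₁)^((γ−1)/γ) ⇒ T₂ = 504×(5.56)^0.194 = 703 K; V₂ = 26.4 L.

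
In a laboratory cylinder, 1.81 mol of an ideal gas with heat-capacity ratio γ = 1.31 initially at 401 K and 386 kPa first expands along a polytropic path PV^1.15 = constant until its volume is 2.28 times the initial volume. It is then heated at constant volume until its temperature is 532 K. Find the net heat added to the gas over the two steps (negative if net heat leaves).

V₁ = nRT₁/P₁ = 1.81×8.314×401/386 = 15.6 L.
Step 1 — Polytropic n=1.15: T₂ = T₁(V₁/V₂)^(n−1) = 401×(0.439)^0.15 = 354 K; P₂ = P₁(V₁/V₂)^n = 150 kPa.
W = (P₁V₁−P₂V₂)/(n−1) = (386×15.6−150×35.6)/0.15 = 4680 J.
ΔU = nCvΔT = 1.81×26.8×(354−401) = -2260 J.
Q = ΔU + W = 2410 J.
State after step 1: P = 150 kPa, V = 35.6 L, T = 354 K.
Step 2 — Isochoric: V stays 35.6 L; P/T = const ⇒ T₂ = 532 K, P₂ = 225 kPa.
W = 0 (no volume change).
ΔU = nCvΔT = 1.81×26.8×(532−354) = 8620 J.
Q = ΔU = 8620 J.
Net over both steps: W = 4680 J, Q = 11000 J, ΔU = 6360 J.

11000 J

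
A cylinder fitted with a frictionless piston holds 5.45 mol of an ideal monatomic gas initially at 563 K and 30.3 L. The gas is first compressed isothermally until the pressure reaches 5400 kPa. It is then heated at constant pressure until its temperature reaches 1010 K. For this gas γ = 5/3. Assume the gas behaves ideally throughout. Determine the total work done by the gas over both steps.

-27200 J

P₁ = nRT₁/V₁ = 5.45×8.314×563/30.3 = 842 kPa.
Step 1 — Isothermal: T stays 563 K; PV = const ⇒ V₂ = 4.72 L, P₂ = 5400 kPa.
ΔU = 0 (ideal gas, T constant).
W = nRT ln(V₂/V₁) = 5.45×8.314×563×ln(0.156) = -47400 J.
Q = ΔU + W = -47400 J.
State after step 1: P = 5400 kPa, V = 4.72 L, T = 563 K.
Step 2 — Isobaric: P stays 5400 kPa; V/T = const ⇒ T₂ = 1010 K, V₂ = 8.47 L.
W = PΔV = 5400×(8.47−4.72) kPa·L = 20300 J.
ΔU = nCvΔT = 5.45×12.5×(1010−563) = 30400 J.
Q = ΔU + W = nCpΔT = 50600 J.
Net over both steps: W = -27200 J, Q = 3230 J, ΔU = 30400 J.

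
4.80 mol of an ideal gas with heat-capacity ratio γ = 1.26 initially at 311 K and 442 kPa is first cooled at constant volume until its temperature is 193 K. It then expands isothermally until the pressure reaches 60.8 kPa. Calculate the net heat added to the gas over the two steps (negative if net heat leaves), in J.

-6510 J

V₁ = nRT₁/P₁ = 4.80×8.314×311/442 = 28.1 L.
Step 1 — Isochoric: V stays 28.1 L; P/T = const ⇒ T₂ = 193 K, P₂ = 274 kPa.
W = 0 (no volume change).
ΔU = nCvΔT = 4.80×32.0×(193−311) = -18100 J.
Q = ΔU = -18100 J.
State after step 1: P = 274 kPa, V = 28.1 L, T = 193 K.
Step 2 — Isothermal: T stays 193 K; PV = const ⇒ V₂ = 127 L, P₂ = 60.8 kPa.
ΔU = 0 (ideal gas, T constant).
W = nRT ln(V₂/V₁) = 4.80×8.314×193×ln(4.51) = 11600 J.
Q = ΔU + W = 11600 J.
Net over both steps: W = 11600 J, Q = -6510 J, ΔU = -18100 J.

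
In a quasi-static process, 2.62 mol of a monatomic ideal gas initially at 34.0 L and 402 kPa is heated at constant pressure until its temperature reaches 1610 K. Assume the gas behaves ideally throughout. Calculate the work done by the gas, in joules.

21400 J

T₁ = P₁V₁/(nR) = 402×34.0/(2.62×8.314) = 627 K.
Isobaric: P stays 402 kPa; V/T = const ⇒ T₂ = 1610 K, V₂ = 87.2 L.
W = PΔV = 402×(87.2−34.0) kPa·L = 21400 J.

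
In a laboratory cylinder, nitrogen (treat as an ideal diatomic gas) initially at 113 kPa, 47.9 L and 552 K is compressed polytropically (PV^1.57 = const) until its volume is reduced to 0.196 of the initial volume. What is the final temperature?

Polytropic n=1.57: T₂ = T₁(V₁/V₂)^(n−1) = 552×(5.10)^0.57 = 1400 K; P₂ = P₁(V₁/V₂)^n = 1460 kPa.

1400 K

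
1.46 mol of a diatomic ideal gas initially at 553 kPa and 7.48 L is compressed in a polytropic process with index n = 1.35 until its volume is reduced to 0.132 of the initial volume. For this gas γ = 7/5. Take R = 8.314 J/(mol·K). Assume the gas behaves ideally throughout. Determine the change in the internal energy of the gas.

10700 J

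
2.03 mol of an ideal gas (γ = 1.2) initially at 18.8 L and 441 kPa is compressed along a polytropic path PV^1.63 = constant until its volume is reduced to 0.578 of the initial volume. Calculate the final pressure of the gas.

1080 kPa

T₁ = P₁V₁/(nR) = 441×18.8/(2.03×8.314) = 491 K.
Polytropic n=1.63: T₂ = T₁(V₁/V₂)^(n−1) = 491×(1.73)^0.63 = 694 K; P₂ = P₁(V₁/V₂)^n = 1080 kPa.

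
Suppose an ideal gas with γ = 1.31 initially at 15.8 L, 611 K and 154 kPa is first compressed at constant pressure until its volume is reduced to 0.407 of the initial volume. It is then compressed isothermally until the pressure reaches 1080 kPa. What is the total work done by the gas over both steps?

n = P₁V₁/(RT₁) = 154×15.8/(8.314×611) = 0.479 mol.
Step 1 — Isobaric: P stays 154 kPa; V/T = const ⇒ T₂ = 249 K, V₂ = 6.43 L.
W = PΔV = 154×(6.43−15.8) kPa·L = -1440 J.
ΔU = nCvΔT = 0.479×26.8×(249−611) = -4650 J.
Q = ΔU + W = nCpΔT = -6100 J.
State after step 1: P = 154 kPa, V = 6.43 L, T = 249 K.
Step 2 — Isothermal: T stays 249 K; PV = const ⇒ V₂ = 0.917 L, P₂ = 1080 kPa.
ΔU = 0 (ideal gas, T constant).
W = nRT ln(V₂/V₁) = 0.479×8.314×249×ln(0.143) = -1930 J.
Q = ΔU + W = -1930 J.
Net over both steps: W = -3370 J, Q = -8030 J, ΔU = -4650 J.

-3370 J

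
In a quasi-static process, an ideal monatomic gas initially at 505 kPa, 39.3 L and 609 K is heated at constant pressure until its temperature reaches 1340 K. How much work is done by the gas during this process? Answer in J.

n = P₁V₁/(RT₁) = 505×39.3/(8.314×609) = 3.92 mol.
Isobaric: P stays 505 kPa; V/T = const ⇒ T₂ = 1340 K, V₂ = 86.5 L.
W = PΔV = 505×(86.5−39.3) kPa·L = 23800 J.

23800 J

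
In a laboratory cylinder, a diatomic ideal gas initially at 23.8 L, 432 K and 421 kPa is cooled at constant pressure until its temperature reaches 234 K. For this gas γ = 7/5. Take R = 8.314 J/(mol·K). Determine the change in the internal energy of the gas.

-11500 J

n = P₁V₁/(RT₁) = 421×23.8/(8.314×432) = 2.79 mol.
Isobaric: P stays 421 kPa; V/T = const ⇒ T₂ = 234 K, V₂ = 12.9 L.
For an ideal gas ΔU = nCvΔT with Cv = (5/2)R = 20.8 J/(mol·K).
ΔU = 2.79×20.8×(234−432) = -11500 J.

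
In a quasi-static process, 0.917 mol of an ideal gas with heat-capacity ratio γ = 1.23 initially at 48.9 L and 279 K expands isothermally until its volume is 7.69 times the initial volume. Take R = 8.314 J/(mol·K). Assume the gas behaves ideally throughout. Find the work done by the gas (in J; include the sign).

P₁ = nRT₁/V₁ = 0.917×8.314×279/48.9 = 43.5 kPa.
Isothermal: T stays 279 K; PV = const ⇒ V₂ = 376 L, P₂ = 5.66 kPa.
W = nRT ln(V₂/V₁) = 0.917×8.314×279×ln(7.69) = 4340 J.

4340 J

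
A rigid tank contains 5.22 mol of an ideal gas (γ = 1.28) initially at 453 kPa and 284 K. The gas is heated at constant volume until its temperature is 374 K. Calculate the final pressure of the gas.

597 kPa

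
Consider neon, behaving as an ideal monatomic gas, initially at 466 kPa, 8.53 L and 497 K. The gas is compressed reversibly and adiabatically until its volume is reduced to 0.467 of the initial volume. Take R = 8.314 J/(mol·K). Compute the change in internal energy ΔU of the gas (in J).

n = P₁V₁/(RT₁) = 466×8.53/(8.314×497) = 0.962 mol.
Adiabatic: TV^(γ−1) = const ⇒ T₂ = 497×(2.14)^0.667 = 826 K; PV^γ = const ⇒ P₂ = 1660 kPa.
For an ideal gas ΔU = nCvΔT with Cv = (3/2)R = 12.5 J/(mol·K).
ΔU = 0.962×12.5×(826−497) = 3940 J.

3940 J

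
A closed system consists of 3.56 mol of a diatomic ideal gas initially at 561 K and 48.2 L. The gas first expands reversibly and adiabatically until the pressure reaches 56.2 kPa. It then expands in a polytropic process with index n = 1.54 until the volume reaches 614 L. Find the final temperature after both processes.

P₁ = nRT₁/V₁ = 3.56×8.314×561/48.2 = 344 kPa.
Step 1 — Adiabatic: T₂/T₁ = (P₂/P₁)^((γ−1)/γ) ⇒ T₂ = 561×(0.163)^0.286 = 334 K; V₂ = 176 L.
ΔU = nCvΔT = 3.56×20.8×(334−561) = -16800 J.
Q = 0 for an adiabatic process, so W = −ΔU = 16800 J.
State after step 1: P = 56.2 kPa, V = 176 L, T = 334 K.
Step 2 — Polytropic n=1.54: T₂ = T₁(V₁/V₂)^(n−1) = 334×(0.287)^0.54 = 170 K; P₂ = P₁(V₁/V₂)^n = 8.20 kPa.
W = (P₁V₁−P₂V₂)/(n−1) = (56.2×176−8.20×614)/0.54 = 8990 J.
ΔU = nCvΔT = 3.56×20.8×(170−334) = -12100 J.
Q = ΔU + W = -3150 J.
Net over both steps: W = 25800 J, Q = -3150 J, ΔU = -28900 J.

170 K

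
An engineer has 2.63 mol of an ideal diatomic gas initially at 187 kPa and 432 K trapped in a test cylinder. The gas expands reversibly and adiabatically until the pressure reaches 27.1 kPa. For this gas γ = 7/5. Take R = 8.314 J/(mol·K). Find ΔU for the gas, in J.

V₁ = nRT₁/P₁ = 2.63×8.314×432/187 = 50.5 L.
Adiabatic: T₂/T₁ = (P₂/P₁)^((γ−1)/γ) ⇒ T₂ = 432×(0.145)^0.286 = 249 K; V₂ = 201 L.
For an ideal gas ΔU = nCvΔT with Cv = (5/2)R = 20.8 J/(mol·K).
ΔU = 2.63×20.8×(249−432) = -10000 J.

-10000 J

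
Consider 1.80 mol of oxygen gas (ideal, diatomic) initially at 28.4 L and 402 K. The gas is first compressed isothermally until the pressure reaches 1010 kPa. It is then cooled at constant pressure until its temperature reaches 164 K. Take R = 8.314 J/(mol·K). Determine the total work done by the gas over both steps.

P₁ = nRT₁/V₁ = 1.80×8.314×402/28.4 = 212 kPa.
Step 1 — Isothermal: T stays 402 K; PV = const ⇒ V₂ = 5.96 L, P₂ = 1010 kPa.
ΔU = 0 (ideal gas, T constant).
W = nRT ln(V₂/V₁) = 1.80×8.314×402×ln(0.210) = -9400 J.
Q = ΔU + W = -9400 J.
State after step 1: P = 1010 kPa, V = 5.96 L, T = 402 K.
Step 2 — Isobaric: P stays 1010 kPa; V/T = const ⇒ T₂ = 164 K, V₂ = 2.43 L.
W = PΔV = 1010×(2.43−5.96) kPa·L = -3560 J.
ΔU = nCvΔT = 1.80×20.8×(164−402) = -8900 J.
Q = ΔU + W = nCpΔT = -12500 J.
Net over both steps: W = -13000 J, Q = -21900 J, ΔU = -8900 J.

-13000 J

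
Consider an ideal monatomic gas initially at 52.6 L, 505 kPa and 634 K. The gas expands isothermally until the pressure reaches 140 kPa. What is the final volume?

190 L

Isothermal: T stays 634 K; PV = const ⇒ V₂ = 190 L, P₂ = 140 kPa.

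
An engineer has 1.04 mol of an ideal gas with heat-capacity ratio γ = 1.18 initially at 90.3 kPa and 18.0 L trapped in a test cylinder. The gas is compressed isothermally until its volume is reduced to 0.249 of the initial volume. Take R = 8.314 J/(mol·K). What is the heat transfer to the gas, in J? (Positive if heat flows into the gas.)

T₁ = P₁V₁/(nR) = 90.3×18.0/(1.04×8.314) = 188 K.
Isothermal: T stays 188 K; PV = const ⇒ V₂ = 4.48 L, P₂ = 363 kPa.
ΔU = 0 (ideal gas, T constant).
W = nRT ln(V₂/V₁) = 1.04×8.314×188×ln(0.249) = -2260 J.
Q = ΔU + W = -2260 J.

-2260 J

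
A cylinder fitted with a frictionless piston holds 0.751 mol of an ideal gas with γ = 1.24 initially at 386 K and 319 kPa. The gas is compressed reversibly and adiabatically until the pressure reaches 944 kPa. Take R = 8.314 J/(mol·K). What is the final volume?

V₁ = nRT₁/P₁ = 0.751×8.314×386/319 = 7.56 L.
Adiabatic: T₂/T₁ = (P₂/P₁)^((γ−1)/γ) ⇒ T₂ = 386×(2.96)^0.194 = 476 K; V₂ = 3.15 L.

3.15 L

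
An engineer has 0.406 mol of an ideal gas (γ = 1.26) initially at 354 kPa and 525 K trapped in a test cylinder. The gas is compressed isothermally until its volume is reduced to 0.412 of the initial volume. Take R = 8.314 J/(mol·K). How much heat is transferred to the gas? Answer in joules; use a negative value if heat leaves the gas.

V₁ = nRT₁/P₁ = 0.406×8.314×525/354 = 5.01 L.
Isothermal: T stays 525 K; PV = const ⇒ V₂ = 2.06 L, P₂ = 859 kPa.
ΔU = 0 (ideal gas, T constant).
W = nRT ln(V₂/V₁) = 0.406×8.314×525×ln(0.412) = -1570 J.
Q = ΔU + W = -1570 J.

-1570 J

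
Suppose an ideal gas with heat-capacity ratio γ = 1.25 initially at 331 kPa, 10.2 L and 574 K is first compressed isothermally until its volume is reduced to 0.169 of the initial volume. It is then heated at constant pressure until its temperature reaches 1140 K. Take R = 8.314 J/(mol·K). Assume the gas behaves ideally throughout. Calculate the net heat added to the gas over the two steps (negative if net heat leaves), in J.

10600 J

n = P₁V₁/(RT₁) = 331×10.2/(8.314×574) = 0.707 mol.
Step 1 — Isothermal: T stays 574 K; PV = const ⇒ V₂ = 1.72 L, P₂ = 1960 kPa.
ΔU = 0 (ideal gas, T constant).
W = nRT ln(V₂/V₁) = 0.707×8.314×574×ln(0.169) = -6000 J.
Q = ΔU + W = -6000 J.
State after step 1: P = 1960 kPa, V = 1.72 L, T = 574 K.
Step 2 — Isobaric: P stays 1960 kPa; V/T = const ⇒ T₂ = 1140 K, V₂ = 3.42 L.
W = PΔV = 1960×(3.42−1.72) kPa·L = 3330 J.
ΔU = nCvΔT = 0.707×33.3×(1140−574) = 13300 J.
Q = ΔU + W = nCpΔT = 16600 J.
Net over both steps: W = -2670 J, Q = 10600 J, ΔU = 13300 J.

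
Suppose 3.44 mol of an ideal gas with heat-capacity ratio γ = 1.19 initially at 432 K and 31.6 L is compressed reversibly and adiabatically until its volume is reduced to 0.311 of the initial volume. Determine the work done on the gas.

16200 J

P₁ = nRT₁/V₁ = 3.44×8.314×432/31.6 = 391 kPa.
Adiabatic: TV^(γ−1) = const ⇒ T₂ = 432×(3.22)^0.190 = 539 K; PV^γ = const ⇒ P₂ = 1570 kPa.
ΔU = nCvΔT = 3.44×43.8×(539−432) = 16200 J.
Q = 0 for an adiabatic process, so W = −ΔU = -16200 J.
Work done on the gas = −W_by = 16200 J.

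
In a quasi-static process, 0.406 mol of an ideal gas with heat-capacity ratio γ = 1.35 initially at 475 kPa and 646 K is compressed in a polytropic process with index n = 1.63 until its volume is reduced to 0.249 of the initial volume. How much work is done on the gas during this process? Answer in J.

4850 J

V₁ = nRT₁/P₁ = 0.406×8.314×646/475 = 4.59 L.
Polytropic n=1.63: T₂ = T₁(V₁/V₂)^(n−1) = 646×(4.02)^0.63 = 1550 K; P₂ = P₁(V₁/V₂)^n = 4580 kPa.
W = (P₁V₁−P₂V₂)/(n−1) = (475×4.59−4580×1.14)/0.63 = -4850 J.
Work done on the gas = −W_by = 4850 J.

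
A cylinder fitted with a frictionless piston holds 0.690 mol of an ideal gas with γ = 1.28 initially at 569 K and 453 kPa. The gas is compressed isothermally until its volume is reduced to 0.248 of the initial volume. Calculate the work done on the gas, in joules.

V₁ = nRT₁/P₁ = 0.690×8.314×569/453 = 7.21 L.
Isothermal: T stays 569 K; PV = const ⇒ V₂ = 1.79 L, P₂ = 1830 kPa.
W = nRT ln(V₂/V₁) = 0.690×8.314×569×ln(0.248) = -4550 J.
Work done on the gas = −W_by = 4550 J.

4550 J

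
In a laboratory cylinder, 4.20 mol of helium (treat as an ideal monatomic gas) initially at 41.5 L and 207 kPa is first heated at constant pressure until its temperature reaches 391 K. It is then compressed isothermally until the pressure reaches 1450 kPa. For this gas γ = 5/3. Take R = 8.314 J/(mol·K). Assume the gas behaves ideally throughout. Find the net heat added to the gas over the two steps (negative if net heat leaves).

T₁ = P₁V₁/(nR) = 207×41.5/(4.20×8.314) = 246 K.
Step 1 — Isobaric: P stays 207 kPa; V/T = const ⇒ T₂ = 391 K, V₂ = 66.0 L.
W = PΔV = 207×(66.0−41.5) kPa·L = 5060 J.
ΔU = nCvΔT = 4.20×12.5×(391−246) = 7590 J.
Q = ΔU + W = nCpΔT = 12700 J.
State after step 1: P = 207 kPa, V = 66.0 L, T = 391 K.
Step 2 — Isothermal: T stays 391 K; PV = const ⇒ V₂ = 9.42 L, P₂ = 1450 kPa.
ΔU = 0 (ideal gas, T constant).
W = nRT ln(V₂/V₁) = 4.20×8.314×391×ln(0.143) = -26600 J.
Q = ΔU + W = -26600 J.
Net over both steps: W = -21500 J, Q = -13900 J, ΔU = 7590 J.

-13900 J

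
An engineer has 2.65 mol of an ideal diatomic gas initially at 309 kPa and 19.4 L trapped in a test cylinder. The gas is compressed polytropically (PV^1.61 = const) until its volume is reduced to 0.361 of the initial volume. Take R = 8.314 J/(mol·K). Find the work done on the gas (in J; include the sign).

8470 J

T₁ = P₁V₁/(nR) = 309×19.4/(2.65×8.314) = 272 K.
Polytropic n=1.61: T₂ = T₁(V₁/V₂)^(n−1) = 272×(2.77)^0.61 = 507 K; P₂ = P₁(V₁/V₂)^n = 1590 kPa.
W = (P₁V₁−P₂V₂)/(n−1) = (309×19.4−1590×7.00)/0.61 = -8470 J.
Work done on the gas = −W_by = 8470 J.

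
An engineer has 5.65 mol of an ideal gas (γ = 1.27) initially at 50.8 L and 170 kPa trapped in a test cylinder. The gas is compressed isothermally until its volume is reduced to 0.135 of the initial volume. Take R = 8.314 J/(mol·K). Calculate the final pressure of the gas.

T₁ = P₁V₁/(nR) = 170×50.8/(5.65×8.314) = 184 K.
Isothermal: T stays 184 K; PV = const ⇒ V₂ = 6.86 L, P₂ = 1260 kPa.

1260 kPa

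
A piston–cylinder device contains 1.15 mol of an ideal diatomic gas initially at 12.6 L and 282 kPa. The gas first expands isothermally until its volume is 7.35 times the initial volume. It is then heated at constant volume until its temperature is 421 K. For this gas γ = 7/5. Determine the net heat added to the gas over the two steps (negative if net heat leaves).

8270 J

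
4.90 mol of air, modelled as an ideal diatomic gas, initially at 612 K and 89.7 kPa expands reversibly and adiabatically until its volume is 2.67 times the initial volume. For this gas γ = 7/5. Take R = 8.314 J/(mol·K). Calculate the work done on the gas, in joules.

-20200 J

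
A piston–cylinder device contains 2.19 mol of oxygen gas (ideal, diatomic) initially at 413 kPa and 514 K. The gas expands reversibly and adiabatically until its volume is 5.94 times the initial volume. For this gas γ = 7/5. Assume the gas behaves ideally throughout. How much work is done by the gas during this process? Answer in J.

11900 J

V₁ = nRT₁/P₁ = 2.19×8.314×514/413 = 22.7 L.
Adiabatic: TV^(γ−1) = const ⇒ T₂ = 514×(0.168)^0.400 = 252 K; PV^γ = const ⇒ P₂ = 34.1 kPa.
ΔU = nCvΔT = 2.19×20.8×(252−514) = -11900 J.
Q = 0 for an adiabatic process, so W = −ΔU = 11900 J.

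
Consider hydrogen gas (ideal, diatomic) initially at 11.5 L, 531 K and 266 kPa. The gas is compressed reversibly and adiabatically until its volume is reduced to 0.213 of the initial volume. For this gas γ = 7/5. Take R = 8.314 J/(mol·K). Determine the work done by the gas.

n = P₁V₁/(RT₁) = 266×11.5/(8.314×531) = 0.693 mol.
Adiabatic: TV^(γ−1) = const ⇒ T₂ = 531×(4.69)^0.400 = 986 K; PV^γ = const ⇒ P₂ = 2320 kPa.
ΔU = nCvΔT = 0.693×20.8×(986−531) = 6550 J.
Q = 0 for an adiabatic process, so W = −ΔU = -6550 J.

-6550 J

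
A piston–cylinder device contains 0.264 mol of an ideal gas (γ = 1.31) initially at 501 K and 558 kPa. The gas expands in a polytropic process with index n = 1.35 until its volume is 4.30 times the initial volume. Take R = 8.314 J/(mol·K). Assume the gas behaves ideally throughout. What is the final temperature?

V₁ = nRT₁/P₁ = 0.264×8.314×501/558 = 1.97 L.
Polytropic n=1.35: T₂ = T₁(V₁/V₂)^(n−1) = 501×(0.233)^0.35 = 301 K; P₂ = P₁(V₁/V₂)^n = 77.9 kPa.

301 K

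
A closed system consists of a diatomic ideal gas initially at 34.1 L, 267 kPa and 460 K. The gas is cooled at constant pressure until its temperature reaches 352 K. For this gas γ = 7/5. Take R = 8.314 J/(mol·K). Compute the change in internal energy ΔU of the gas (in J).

n = P₁V₁/(RT₁) = 267×34.1/(8.314×460) = 2.38 mol.
Isobaric: P stays 267 kPa; V/T = const ⇒ T₂ = 352 K, V₂ = 26.1 L.
For an ideal gas ΔU = nCvΔT with Cv = (5/2)R = 20.8 J/(mol·K).
ΔU = 2.38×20.8×(352−460) = -5340 J.

-5340 J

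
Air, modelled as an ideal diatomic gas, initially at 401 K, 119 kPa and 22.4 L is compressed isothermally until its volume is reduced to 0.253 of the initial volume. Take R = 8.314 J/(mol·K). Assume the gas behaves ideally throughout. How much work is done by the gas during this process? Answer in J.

-3660 J

n = P₁V₁/(RT₁) = 119×22.4/(8.314×401) = 0.800 mol.
Isothermal: T stays 401 K; PV = const ⇒ V₂ = 5.67 L, P₂ = 470 kPa.
W = nRT ln(V₂/V₁) = 0.800×8.314×401×ln(0.253) = -3660 J.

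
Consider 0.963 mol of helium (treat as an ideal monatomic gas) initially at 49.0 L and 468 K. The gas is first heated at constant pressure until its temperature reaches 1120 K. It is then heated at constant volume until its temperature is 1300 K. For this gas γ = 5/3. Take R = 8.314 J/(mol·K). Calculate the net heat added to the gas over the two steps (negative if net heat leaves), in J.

P₁ = nRT₁/V₁ = 0.963×8.314×468/49.0 = 76.5 kPa.
Step 1 — Isobaric: P stays 76.5 kPa; V/T = const ⇒ T₂ = 1120 K, V₂ = 117 L.
W = PΔV = 76.5×(117−49.0) kPa·L = 5220 J.
ΔU = nCvΔT = 0.963×12.5×(1120−468) = 7830 J.
Q = ΔU + W = nCpΔT = 13100 J.
State after step 1: P = 76.5 kPa, V = 117 L, T = 1120 K.
Step 2 — Isochoric: V stays 117 L; P/T = const ⇒ T₂ = 1300 K, P₂ = 88.8 kPa.
W = 0 (no volume change).
ΔU = nCvΔT = 0.963×12.5×(1300−1120) = 2160 J.
Q = ΔU = 2160 J.
Net over both steps: W = 5220 J, Q = 15200 J, ΔU = 9990 J.

15200 J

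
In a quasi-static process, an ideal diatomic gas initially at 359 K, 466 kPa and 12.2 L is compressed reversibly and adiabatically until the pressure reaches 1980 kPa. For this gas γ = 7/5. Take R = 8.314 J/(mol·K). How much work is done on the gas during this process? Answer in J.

7270 J

n = P₁V₁/(RT₁) = 466×12.2/(8.314×359) = 1.90 mol.
Adiabatic: T₂/T₁ = (P₂/P₁)^((γ−1)/γ) ⇒ T₂ = 359×(4.25)^0.286 = 543 K; V₂ = 4.34 L.
ΔU = nCvΔT = 1.90×20.8×(543−359) = 7270 J.
Q = 0 for an adiabatic process, so W = −ΔU = -7270 J.
Work done on the gas = −W_by = 7270 J.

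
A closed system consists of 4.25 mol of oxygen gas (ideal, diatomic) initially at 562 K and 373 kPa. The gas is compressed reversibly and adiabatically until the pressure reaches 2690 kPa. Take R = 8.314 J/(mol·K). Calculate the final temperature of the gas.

988 K

V₁ = nRT₁/P₁ = 4.25×8.314×562/373 = 53.2 L.
Adiabatic: T₂/T₁ = (P₂/P₁)^((γ−1)/γ) ⇒ T₂ = 562×(7.21)^0.286 = 988 K; V₂ = 13.0 L.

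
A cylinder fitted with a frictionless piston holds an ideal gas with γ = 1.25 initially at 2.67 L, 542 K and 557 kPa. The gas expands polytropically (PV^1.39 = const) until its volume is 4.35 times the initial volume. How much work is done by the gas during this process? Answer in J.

n = P₁V₁/(RT₁) = 557×2.67/(8.314×542) = 0.330 mol.
Polytropic n=1.39: T₂ = T₁(V₁/V₂)^(n−1) = 542×(0.230)^0.39 = 305 K; P₂ = P₁(V₁/V₂)^n = 72.2 kPa.
W = (P₁V₁−P₂V₂)/(n−1) = (557×2.67−72.2×11.6)/0.39 = 1660 J.

1660 J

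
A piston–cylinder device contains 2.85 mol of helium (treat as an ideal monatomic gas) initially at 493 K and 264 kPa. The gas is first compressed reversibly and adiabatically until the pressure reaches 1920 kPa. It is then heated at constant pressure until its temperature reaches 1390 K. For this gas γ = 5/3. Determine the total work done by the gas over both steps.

V₁ = nRT₁/P₁ = 2.85×8.314×493/264 = 44.2 L.
Step 1 — Adiabatic: T₂/T₁ = (P₂/P₁)^((γ−1)/γ) ⇒ T₂ = 493×(7.27)^0.400 = 1090 K; V₂ = 13.5 L.
ΔU = nCvΔT = 2.85×12.5×(1090−493) = 21200 J.
Q = 0 for an adiabatic process, so W = −ΔU = -21200 J.
State after step 1: P = 1920 kPa, V = 13.5 L, T = 1090 K.
Step 2 — Isobaric: P stays 1920 kPa; V/T = const ⇒ T₂ = 1390 K, V₂ = 17.2 L.
W = PΔV = 1920×(17.2−13.5) kPa·L = 7100 J.
ΔU = nCvΔT = 2.85×12.5×(1390−1090) = 10700 J.
Q = ΔU + W = nCpΔT = 17800 J.
Net over both steps: W = -14100 J, Q = 17800 J, ΔU = 31900 J.

-14100 J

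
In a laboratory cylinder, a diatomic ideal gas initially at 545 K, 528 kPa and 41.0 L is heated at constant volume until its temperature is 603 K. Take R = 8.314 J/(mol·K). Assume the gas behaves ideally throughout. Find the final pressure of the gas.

584 kPa

Isochoric: V stays 41.0 L; P/T = const ⇒ T₂ = 603 K, P₂ = 584 kPa.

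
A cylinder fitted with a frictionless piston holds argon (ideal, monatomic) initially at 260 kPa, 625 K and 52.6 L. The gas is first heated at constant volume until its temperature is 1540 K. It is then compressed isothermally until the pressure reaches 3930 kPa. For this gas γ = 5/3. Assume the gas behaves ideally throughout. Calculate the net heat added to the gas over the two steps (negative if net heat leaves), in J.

n = P₁V₁/(RT₁) = 260×52.6/(8.314×625) = 2.63 mol.
Step 1 — Isochoric: V stays 52.6 L; P/T = const ⇒ T₂ = 1540 K, P₂ = 641 kPa.
W = 0 (no volume change).
ΔU = nCvΔT = 2.63×12.5×(1540−625) = 30000 J.
Q = ΔU = 30000 J.
State after step 1: P = 641 kPa, V = 52.6 L, T = 1540 K.
Step 2 — Isothermal: T stays 1540 K; PV = const ⇒ V₂ = 8.57 L, P₂ = 3930 kPa.
ΔU = 0 (ideal gas, T constant).
W = nRT ln(V₂/V₁) = 2.63×8.314×1540×ln(0.163) = -61100 J.
Q = ΔU + W = -61100 J.
Net over both steps: W = -61100 J, Q = -31100 J, ΔU = 30000 J.

-31100 J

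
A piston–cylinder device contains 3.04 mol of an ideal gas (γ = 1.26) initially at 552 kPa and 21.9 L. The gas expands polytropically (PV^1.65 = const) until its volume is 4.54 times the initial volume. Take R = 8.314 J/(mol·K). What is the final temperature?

179 K

T₁ = P₁V₁/(nR) = 552×21.9/(3.04×8.314) = 478 K.
Polytropic n=1.65: T₂ = T₁(V₁/V₂)^(n−1) = 478×(0.220)^0.65 = 179 K; P₂ = P₁(V₁/V₂)^n = 45.5 kPa.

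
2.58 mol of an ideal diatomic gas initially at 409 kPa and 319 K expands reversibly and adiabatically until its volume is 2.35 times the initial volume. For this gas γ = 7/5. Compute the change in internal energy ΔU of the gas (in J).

-4950 J

V₁ = nRT₁/P₁ = 2.58×8.314×319/409 = 16.7 L.
Adiabatic: TV^(γ−1) = const ⇒ T₂ = 319×(0.426)^0.400 = 227 K; PV^γ = const ⇒ P₂ = 124 kPa.
For an ideal gas ΔU = nCvΔT with Cv = (5/2)R = 20.8 J/(mol·K).
ΔU = 2.58×20.8×(227−319) = -4950 J.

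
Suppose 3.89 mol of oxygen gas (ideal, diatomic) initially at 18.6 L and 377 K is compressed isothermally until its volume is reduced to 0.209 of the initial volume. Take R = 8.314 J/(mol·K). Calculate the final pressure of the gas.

P₁ = nRT₁/V₁ = 3.89×8.314×377/18.6 = 656 kPa.
Isothermal: T stays 377 K; PV = const ⇒ V₂ = 3.89 L, P₂ = 3140 kPa.

3140 kPa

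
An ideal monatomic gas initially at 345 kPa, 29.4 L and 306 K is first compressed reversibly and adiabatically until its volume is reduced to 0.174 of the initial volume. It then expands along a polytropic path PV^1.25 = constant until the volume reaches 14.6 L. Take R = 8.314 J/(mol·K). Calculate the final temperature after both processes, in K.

n = P₁V₁/(RT₁) = 345×29.4/(8.314×306) = 3.99 mol.
Step 1 — Adiabatic: TV^(γ−1) = const ⇒ T₂ = 306×(5.75)^0.667 = 982 K; PV^γ = const ⇒ P₂ = 6360 kPa.
ΔU = nCvΔT = 3.99×12.5×(982−306) = 33600 J.
Q = 0 for an adiabatic process, so W = −ΔU = -33600 J.
State after step 1: P = 6360 kPa, V = 5.12 L, T = 982 K.
Step 2 — Polytropic n=1.25: T₂ = T₁(V₁/V₂)^(n−1) = 982×(0.350)^0.25 = 755 K; P₂ = P₁(V₁/V₂)^n = 1710 kPa.
W = (P₁V₁−P₂V₂)/(n−1) = (6360×5.12−1710×14.6)/0.25 = 30000 J.
ΔU = nCvΔT = 3.99×12.5×(755−982) = -11300 J.
Q = ΔU + W = 18800 J.
Net over both steps: W = -3580 J, Q = 18800 J, ΔU = 22300 J.

755 K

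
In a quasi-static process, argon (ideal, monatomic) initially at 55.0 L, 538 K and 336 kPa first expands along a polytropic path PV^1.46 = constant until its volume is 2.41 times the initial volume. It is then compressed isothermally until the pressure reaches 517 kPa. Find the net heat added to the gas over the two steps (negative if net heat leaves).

-17000 J

n = P₁V₁/(RT₁) = 336×55.0/(8.314×538) = 4.13 mol.
Step 1 — Polytropic n=1.46: T₂ = T₁(V₁/V₂)^(n−1) = 538×(0.415)^0.46 = 359 K; P₂ = P₁(V₁/V₂)^n = 93.0 kPa.
W = (P₁V₁−P₂V₂)/(n−1) = (336×55.0−93.0×133)/0.46 = 13400 J.
ΔU = nCvΔT = 4.13×12.5×(359−538) = -9220 J.
Q = ΔU + W = 4140 J.
State after step 1: P = 93.0 kPa, V = 133 L, T = 359 K.
Step 2 — Isothermal: T stays 359 K; PV = const ⇒ V₂ = 23.8 L, P₂ = 517 kPa.
ΔU = 0 (ideal gas, T constant).
W = nRT ln(V₂/V₁) = 4.13×8.314×359×ln(0.180) = -21100 J.
Q = ΔU + W = -21100 J.
Net over both steps: W = -7780 J, Q = -17000 J, ΔU = -9220 J.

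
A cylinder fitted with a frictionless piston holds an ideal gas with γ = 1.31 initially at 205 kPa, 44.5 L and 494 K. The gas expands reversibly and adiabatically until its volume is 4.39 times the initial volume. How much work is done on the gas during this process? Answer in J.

n = P₁V₁/(RT₁) = 205×44.5/(8.314×494) = 2.22 mol.
Adiabatic: TV^(γ−1) = const ⇒ T₂ = 494×(0.228)^0.310 = 312 K; PV^γ = const ⇒ P₂ = 29.5 kPa.
ΔU = nCvΔT = 2.22×26.8×(312−494) = -10800 J.
Q = 0 for an adiabatic process, so W = −ΔU = 10800 J.
Work done on the gas = −W_by = -10800 J.

-10800 J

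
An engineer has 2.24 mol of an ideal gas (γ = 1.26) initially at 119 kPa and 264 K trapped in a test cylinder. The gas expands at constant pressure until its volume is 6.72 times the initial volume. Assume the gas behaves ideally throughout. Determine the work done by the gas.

28100 J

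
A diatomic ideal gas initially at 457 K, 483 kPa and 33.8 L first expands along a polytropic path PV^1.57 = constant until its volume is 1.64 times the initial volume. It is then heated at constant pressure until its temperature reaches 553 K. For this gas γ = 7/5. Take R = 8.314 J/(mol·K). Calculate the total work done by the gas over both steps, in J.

14500 J

n = P₁V₁/(RT₁) = 483×33.8/(8.314×457) = 4.30 mol.
Step 1 — Polytropic n=1.57: T₂ = T₁(V₁/V₂)^(n−1) = 457×(0.610)^0.57 = 345 K; P₂ = P₁(V₁/V₂)^n = 222 kPa.
W = (P₁V₁−P₂V₂)/(n−1) = (483×33.8−222×55.4)/0.57 = 7040 J.
ΔU = nCvΔT = 4.30×20.8×(345−457) = -10000 J.
Q = ΔU + W = -2990 J.
State after step 1: P = 222 kPa, V = 55.4 L, T = 345 K.
Step 2 — Isobaric: P stays 222 kPa; V/T = const ⇒ T₂ = 553 K, V₂ = 88.9 L.
W = PΔV = 222×(88.9−55.4) kPa·L = 7440 J.
ΔU = nCvΔT = 4.30×20.8×(553−345) = 18600 J.
Q = ΔU + W = nCpΔT = 26000 J.
Net over both steps: W = 14500 J, Q = 23100 J, ΔU = 8570 J.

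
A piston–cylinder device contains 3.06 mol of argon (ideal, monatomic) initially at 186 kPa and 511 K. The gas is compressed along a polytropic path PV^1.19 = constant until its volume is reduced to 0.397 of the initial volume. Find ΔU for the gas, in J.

V₁ = nRT₁/P₁ = 3.06×8.314×511/186 = 69.9 L.
Polytropic n=1.19: T₂ = T₁(V₁/V₂)^(n−1) = 511×(2.52)^0.19 = 609 K; P₂ = P₁(V₁/V₂)^n = 558 kPa.
For an ideal gas ΔU = nCvΔT with Cv = (3/2)R = 12.5 J/(mol·K).
ΔU = 3.06×12.5×(609−511) = 3740 J.

3740 J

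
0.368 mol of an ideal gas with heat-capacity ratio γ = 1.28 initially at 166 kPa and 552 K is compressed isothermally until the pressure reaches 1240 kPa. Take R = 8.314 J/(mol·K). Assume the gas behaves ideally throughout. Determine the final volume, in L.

V₁ = nRT₁/P₁ = 0.368×8.314×552/166 = 10.2 L.
Isothermal: T stays 552 K; PV = const ⇒ V₂ = 1.36 L, P₂ = 1240 kPa.

1.36 L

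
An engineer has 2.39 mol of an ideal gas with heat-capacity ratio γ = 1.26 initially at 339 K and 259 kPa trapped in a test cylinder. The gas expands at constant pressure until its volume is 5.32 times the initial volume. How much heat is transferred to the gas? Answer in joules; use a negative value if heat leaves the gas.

V₁ = nRT₁/P₁ = 2.39×8.314×339/259 = 26.0 L.
Isobaric: P stays 259 kPa; V/T = const ⇒ T₂ = 1800 K, V₂ = 138 L.
W = PΔV = 259×(138−26.0) kPa·L = 29100 J.
ΔU = nCvΔT = 2.39×32.0×(1800−339) = 112000 J.
Q = ΔU + W = nCpΔT = 141000 J.

141000 J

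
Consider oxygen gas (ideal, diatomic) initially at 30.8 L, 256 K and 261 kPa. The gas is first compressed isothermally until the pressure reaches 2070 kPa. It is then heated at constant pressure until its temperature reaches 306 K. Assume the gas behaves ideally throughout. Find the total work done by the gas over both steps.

-15100 J

n = P₁V₁/(RT₁) = 261×30.8/(8.314×256) = 3.78 mol.
Step 1 — Isothermal: T stays 256 K; PV = const ⇒ V₂ = 3.88 L, P₂ = 2070 kPa.
ΔU = 0 (ideal gas, T constant).
W = nRT ln(V₂/V₁) = 3.78×8.314×256×ln(0.126) = -16600 J.
Q = ΔU + W = -16600 J.
State after step 1: P = 2070 kPa, V = 3.88 L, T = 256 K.
Step 2 — Isobaric: P stays 2070 kPa; V/T = const ⇒ T₂ = 306 K, V₂ = 4.64 L.
W = PΔV = 2070×(4.64−3.88) kPa·L = 1570 J.
ΔU = nCvΔT = 3.78×20.8×(306−256) = 3930 J.
Q = ΔU + W = nCpΔT = 5500 J.
Net over both steps: W = -15100 J, Q = -11200 J, ΔU = 3930 J.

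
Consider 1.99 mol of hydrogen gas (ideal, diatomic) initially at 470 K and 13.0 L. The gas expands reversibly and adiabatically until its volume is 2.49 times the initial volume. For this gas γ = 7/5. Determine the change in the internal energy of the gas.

-5940 J

P₁ = nRT₁/V₁ = 1.99×8.314×470/13.0 = 598 kPa.
Adiabatic: TV^(γ−1) = const ⇒ T₂ = 470×(0.402)^0.400 = 326 K; PV^γ = const ⇒ P₂ = 167 kPa.
For an ideal gas ΔU = nCvΔT with Cv = (5/2)R = 20.8 J/(mol·K).
ΔU = 1.99×20.8×(326−470) = -5940 J.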